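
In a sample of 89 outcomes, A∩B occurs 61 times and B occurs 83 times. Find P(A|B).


P(A|B) = P(A∩B)/P(B) = (61/89)/(83/89) = 61/83

61/83


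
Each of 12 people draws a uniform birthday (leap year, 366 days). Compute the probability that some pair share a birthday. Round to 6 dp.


P(all different) = prod((366-i)/366 for i=0..11) = 0.833396
P(at least one match) = 1 - 0.833396 = 0.166604

0.166604


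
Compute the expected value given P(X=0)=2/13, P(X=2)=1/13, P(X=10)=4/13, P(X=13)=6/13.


E[X] = sum(x * P(x))
= 0*2/13 + 2*1/13 + 10*4/13 + 13*6/13
= 120/13

120/13


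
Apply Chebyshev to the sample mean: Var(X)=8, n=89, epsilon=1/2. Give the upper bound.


Var(Xbar) = Var(X)/n = 8/89
Chebyshev: P(|Xbar-mu| >= 1/2) <= Var(Xbar)/(1/2)^2 = (8/89)/(1/4) = 32/89

32/89


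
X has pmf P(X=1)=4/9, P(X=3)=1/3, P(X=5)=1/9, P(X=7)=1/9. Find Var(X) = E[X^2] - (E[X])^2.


E[X] = 25/9, E[X^2] = 35/3
Var(X) = E[X^2] - (E[X])^2 = 35/3 - (25/9)^2 = 320/81

320/81


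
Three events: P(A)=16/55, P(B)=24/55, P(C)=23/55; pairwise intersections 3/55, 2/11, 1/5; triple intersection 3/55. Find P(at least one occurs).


P(A∪B∪C) = P(A)+P(B)+P(C) - P(AB)-P(AC)-P(BC) + P(ABC)
= 16/55+24/55+23/55 - 3/55-2/11-1/5 + 3/55
= 42/55

42/55


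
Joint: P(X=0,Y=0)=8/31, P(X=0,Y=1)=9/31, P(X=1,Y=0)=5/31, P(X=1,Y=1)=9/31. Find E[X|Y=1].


P(Y=1) = 18/31
E[X|Y=1] = (0*9 + 1*9)/18 = 9/18 = 1/2

1/2


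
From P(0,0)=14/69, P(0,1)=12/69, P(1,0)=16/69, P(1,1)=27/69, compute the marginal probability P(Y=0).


P(Y=0) = P(0,0)+P(1,0) = 14/69 + 16/69 = 30/69 = 10/23

10/23


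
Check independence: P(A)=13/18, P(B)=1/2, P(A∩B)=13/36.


P(A)*P(B) = 13/18*1/2 = 13/36
P(A∩B) = 13/36, which equals P(A)P(B), so independent

Yes, A and B are independent


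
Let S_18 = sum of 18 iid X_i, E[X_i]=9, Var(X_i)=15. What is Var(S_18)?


By independence, Var(S_n) = n*Var(X_1) = 18*15 = 270

270


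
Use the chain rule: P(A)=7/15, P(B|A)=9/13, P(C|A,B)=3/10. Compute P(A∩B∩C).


P(A∩B∩C) = P(A) * P(B|A) * P(C|A∩B)
= 7/15 * 9/13 * 3/10
= 21/65 * 3/10 = 63/650

63/650


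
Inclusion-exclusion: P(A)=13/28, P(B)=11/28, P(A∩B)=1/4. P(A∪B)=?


P(A∪B) = P(A) + P(B) - P(A∩B)
= 13/28 + 11/28 - 1/4 = 17/28

17/28


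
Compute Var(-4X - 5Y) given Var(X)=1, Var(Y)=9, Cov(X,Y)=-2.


Var(-4X - 5Y) = (-4)^2*Var(X) + (-5)^2*Var(Y) + 2*(-4)*(-5)*Cov(X,Y)
= 16*1 + 25*9 + 40*(-2)
= 16 + 225 - 80 = 161

161


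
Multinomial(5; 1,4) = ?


5! = 120
Denominator: 1!=1 * 4!=24
Coefficient = 120 / 24 = 5

5


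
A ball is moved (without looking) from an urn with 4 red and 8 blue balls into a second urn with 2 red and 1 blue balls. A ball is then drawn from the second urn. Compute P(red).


P(transfer red) = 4/12 = 1/3; P(transfer blue) = 2/3
If red transferred: Urn II has 3 red of 4, so P(red|red moved) = 3/4
If blue transferred: Urn II has 2 red of 4, so P(red|blue moved) = 1/2
By total probability: P(red) = 1/3*3/4 + 2/3*1/2 = 7/12

7/12


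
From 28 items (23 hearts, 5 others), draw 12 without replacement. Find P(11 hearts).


P(X=11) = C(23,11)*C(5,1) / C(28,12)
= 1352078*5 / 30421755
= 6760390/30421755 = 2/9

2/9


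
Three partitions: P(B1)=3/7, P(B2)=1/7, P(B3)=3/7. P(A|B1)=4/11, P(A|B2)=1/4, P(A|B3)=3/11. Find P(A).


P(A) = P(A|B1)P(B1) + P(A|B2)P(B2) + P(A|B3)P(B3)
= 4/11*3/7 + 1/4*1/7 + 3/11*3/7
= 12/77 + 1/28 + 9/77 = 95/308

95/308


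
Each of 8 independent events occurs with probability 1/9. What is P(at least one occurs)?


P(at least one) = 1 - P(none)
P(none) = (1 - 1/9)^8 = (8/9)^8 = 16777216/43046721
P(at least one) = 1 - 16777216/43046721 = 26269505/43046721

26269505/43046721


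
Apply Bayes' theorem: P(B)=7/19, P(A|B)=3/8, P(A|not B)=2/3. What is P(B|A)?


P(A) = P(A|B)P(B) + P(A|B')P(B') = 3/8*7/19 + 2/3*12/19 = 85/152
P(B|A) = P(A|B)P(B)/P(A) = (21/152)/(85/152) = 21/85

21/85


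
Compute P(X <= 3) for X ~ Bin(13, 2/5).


P(X<=3) = P(X=0) + P(X=1) + P(X=2) + P(X=3)
= 1594323/1220703125 + 13817466/1220703125 + 55269864/1220703125 + 135104112/1220703125
= 41157153/244140625

41157153/244140625


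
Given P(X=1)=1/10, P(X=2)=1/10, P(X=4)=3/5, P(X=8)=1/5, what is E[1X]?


E[1X] = sum(g(x)*P(x))
= 1*1/10 + 2*1/10 + 4*3/5 + 8*1/5
= 43/10

43/10


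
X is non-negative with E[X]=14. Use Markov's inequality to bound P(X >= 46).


Markov: P(X >= a) <= E[X]/a
P(X >= 46) <= 14/46 = 7/23

7/23


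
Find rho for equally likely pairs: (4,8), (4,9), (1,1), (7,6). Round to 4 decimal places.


Cov(X,Y) = 3.7500, Var(X) = 4.5000, Var(Y) = 9.5000
rho = Cov/(sqrt(VarX)*sqrt(VarY)) = 0.5735

0.5735


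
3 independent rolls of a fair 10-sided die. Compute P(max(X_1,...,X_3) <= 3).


P(max <= 3) = P(all X_i <= 3) = (P(X_1 <= 3))^3
= (3/10)^3 = 27/1000

27/1000


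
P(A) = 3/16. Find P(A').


P(A') = 1 - P(A) = 1 - 3/16 = 13/16

13/16


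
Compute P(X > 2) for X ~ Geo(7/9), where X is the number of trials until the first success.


P(X > 2) = P(first 2 trials all fail) = (1-p)^2 = (2/9)^2 = 4/81

4/81


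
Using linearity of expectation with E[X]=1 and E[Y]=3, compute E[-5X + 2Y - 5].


E[-5X + 2Y - 5] = -5*E[X] + 2*E[Y] - 5
= (-5)*(1) + (2)*(3) + (-5)
= -5 + 6 - 5 = -4

-4


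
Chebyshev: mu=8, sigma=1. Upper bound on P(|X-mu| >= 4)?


k = 4/1 = 4
Chebyshev: P(|X-mu| >= k*sigma) <= 1/k^2 = 1/4^2 = 1/16

1/16


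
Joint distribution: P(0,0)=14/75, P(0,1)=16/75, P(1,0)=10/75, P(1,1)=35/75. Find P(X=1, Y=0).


Read from table: P(X=1, Y=0) = 10/75 = 2/15

2/15


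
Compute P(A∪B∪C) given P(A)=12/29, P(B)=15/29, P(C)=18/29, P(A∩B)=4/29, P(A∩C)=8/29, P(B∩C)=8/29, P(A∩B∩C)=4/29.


P(A∪B∪C) = P(A)+P(B)+P(C) - P(AB)-P(AC)-P(BC) + P(ABC)
= 12/29+15/29+18/29 - 4/29-8/29-8/29 + 4/29
= 1

1


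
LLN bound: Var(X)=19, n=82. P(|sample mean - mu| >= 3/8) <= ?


Var(Xbar) = Var(X)/n = 19/82
Chebyshev: P(|Xbar-mu| >= 3/8) <= Var(Xbar)/(3/8)^2 = (19/82)/(9/64) = 608/369
Bound exceeds 1, so trivial bound: 1

1


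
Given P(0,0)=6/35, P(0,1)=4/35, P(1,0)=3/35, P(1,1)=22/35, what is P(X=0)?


P(X=0) = P(0,0)+P(0,1) = 6/35 + 4/35 = 10/35 = 2/7

2/7


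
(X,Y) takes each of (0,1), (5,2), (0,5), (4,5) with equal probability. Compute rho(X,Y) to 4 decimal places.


Cov(X,Y) = 0.1875, Var(X) = 5.1875, Var(Y) = 3.1875
rho = Cov/(sqrt(VarX)*sqrt(VarY)) = 0.0461

0.0461


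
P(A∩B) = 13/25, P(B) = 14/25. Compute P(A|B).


P(A|B) = P(A∩B)/P(B) = (13/25)/(14/25) = 13/14

13/14


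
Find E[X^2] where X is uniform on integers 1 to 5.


E[X^2] = (1/5) * sum(x^2 for x=1..5)
= 55/5 = 11

11


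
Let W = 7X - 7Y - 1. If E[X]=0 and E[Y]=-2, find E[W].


E[7X - 7Y - 1] = 7*E[X] - 7*E[Y] - 1
= (7)*(0) + (-7)*(-2) + (-1)
= 0 + 14 - 1 = 13

13


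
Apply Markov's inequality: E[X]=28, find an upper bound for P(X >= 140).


Markov: P(X >= a) <= E[X]/a
P(X >= 140) <= 28/140 = 1/5

1/5


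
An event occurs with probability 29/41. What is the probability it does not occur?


P(A') = 1 - P(A) = 1 - 29/41 = 12/41

12/41


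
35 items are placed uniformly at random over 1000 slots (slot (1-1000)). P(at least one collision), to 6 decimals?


P(all different) = prod((1000-i)/1000 for i=0..34) = 0.547735
P(at least one match) = 1 - 0.547735 = 0.452265

0.452265


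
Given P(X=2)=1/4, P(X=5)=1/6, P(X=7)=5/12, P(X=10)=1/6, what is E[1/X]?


E[1/X] = sum(g(x)*P(x))
= 1/2*1/4 + 1/5*1/6 + 1/7*5/12 + 1/10*1/6
= 197/840

197/840


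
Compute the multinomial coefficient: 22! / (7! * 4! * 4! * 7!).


22! = 1124000727777607680000
Denominator: 7!=5040 * 4!=24 * 4!=24 * 7!=5040
Coefficient = 1124000727777607680000 / 14631321600 = 76821544800

76821544800


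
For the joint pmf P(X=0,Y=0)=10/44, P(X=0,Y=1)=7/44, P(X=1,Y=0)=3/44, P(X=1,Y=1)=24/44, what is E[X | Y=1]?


P(Y=1) = 31/44
E[X|Y=1] = (0*7 + 1*24)/31 = 24/31

24/31


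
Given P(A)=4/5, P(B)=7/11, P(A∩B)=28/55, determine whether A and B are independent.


P(A)*P(B) = 4/5*7/11 = 28/55
P(A∩B) = 28/55, which equals P(A)P(B), so independent

Yes, A and B are independent


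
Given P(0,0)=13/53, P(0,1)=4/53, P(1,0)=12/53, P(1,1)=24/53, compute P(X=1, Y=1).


Read from table: P(X=1, Y=1) = 24/53

24/53


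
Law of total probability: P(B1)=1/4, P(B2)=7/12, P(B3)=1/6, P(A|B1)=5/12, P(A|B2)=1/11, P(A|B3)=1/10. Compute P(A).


P(A) = P(A|B1)P(B1) + P(A|B2)P(B2) + P(A|B3)P(B3)
= 5/12*1/4 + 1/11*7/12 + 1/10*1/6
= 5/48 + 7/132 + 1/60 = 153/880

153/880


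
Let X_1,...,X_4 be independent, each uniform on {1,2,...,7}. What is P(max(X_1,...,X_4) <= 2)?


P(max <= 2) = P(all X_i <= 2) = (P(X_1 <= 2))^4
= (2/7)^4 = 16/2401

16/2401


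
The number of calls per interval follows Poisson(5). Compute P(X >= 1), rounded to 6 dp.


P(X>=1) = 1 - P(X<=0) = 1 - (e^(-5)*5^0/0!)
≈ 1 - 0.0067379470 = 0.9932620530
≈ 0.993262

0.993262


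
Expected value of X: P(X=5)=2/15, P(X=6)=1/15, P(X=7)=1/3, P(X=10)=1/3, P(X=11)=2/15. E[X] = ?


E[X] = sum(x * P(x))
= 5*2/15 + 6*1/15 + 7*1/3 + 10*1/3 + 11*2/15
= 41/5

41/5


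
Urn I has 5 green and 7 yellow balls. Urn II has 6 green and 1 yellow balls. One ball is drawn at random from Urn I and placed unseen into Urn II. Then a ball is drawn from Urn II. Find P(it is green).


P(transfer green) = 5/12; P(transfer yellow) = 7/12
If green transferred: Urn II has 7 green of 8, so P(green|green moved) = 7/8
If yellow transferred: Urn II has 6 green of 8, so P(green|yellow moved) = 3/4
By total probability: P(green) = 5/12*7/8 + 7/12*3/4 = 77/96

77/96


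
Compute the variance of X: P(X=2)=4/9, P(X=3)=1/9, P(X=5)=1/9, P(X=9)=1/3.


E[X] = 43/9, E[X^2] = 293/9
Var(X) = E[X^2] - (E[X])^2 = 293/9 - (43/9)^2 = 788/81

788/81


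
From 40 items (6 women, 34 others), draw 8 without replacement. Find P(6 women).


P(X=6) = C(6,6)*C(34,2) / C(40,8)
= 1*561 / 76904685
= 561/76904685 = 1/137085

1/137085


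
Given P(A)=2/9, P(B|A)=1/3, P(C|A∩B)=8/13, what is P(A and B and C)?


P(A∩B∩C) = P(A) * P(B|A) * P(C|A∩B)
= 2/9 * 1/3 * 8/13
= 2/27 * 8/13 = 16/351

16/351


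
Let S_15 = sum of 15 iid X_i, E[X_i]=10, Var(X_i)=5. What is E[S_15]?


E[S_n] = n*E[X_1] = 15*10 = 150

150


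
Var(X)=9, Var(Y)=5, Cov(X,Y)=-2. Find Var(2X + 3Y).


Var(2X + 3Y) = 2^2*Var(X) + 3^2*Var(Y) + 2*2*3*Cov(X,Y)
= 4*9 + 9*5 + 12*(-2)
= 36 + 45 - 24 = 57

57


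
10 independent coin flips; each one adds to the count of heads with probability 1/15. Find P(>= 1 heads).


P(at least one) = 1 - P(none)
P(none) = (1 - 1/15)^10 = (14/15)^10 = 289254654976/576650390625
P(at least one) = 1 - 289254654976/576650390625 = 287395735649/576650390625

287395735649/576650390625


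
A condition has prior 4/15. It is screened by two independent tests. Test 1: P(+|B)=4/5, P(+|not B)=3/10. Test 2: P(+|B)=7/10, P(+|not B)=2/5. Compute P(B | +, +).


After test 1: P(+) = 4/5*4/15 + 3/10*11/15 = 13/30
P(B|+) = (16/75)/(13/30) = 32/65
After test 2 (use post1 as new prior): P(+) = 7/10*32/65 + 2/5*33/65 = 178/325
P(B|+,+) = (112/325)/(178/325) = 56/89

56/89


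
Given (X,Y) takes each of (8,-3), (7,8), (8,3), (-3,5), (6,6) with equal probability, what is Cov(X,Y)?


E[X]=26/5, E[Y]=19/5, E[XY]=77/5
Cov(X,Y) = E[XY] - E[X]E[Y] = 77/5 - 26/5*19/5 = -109/25

-109/25


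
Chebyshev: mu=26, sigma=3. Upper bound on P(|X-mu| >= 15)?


k = 15/3 = 5
Chebyshev: P(|X-mu| >= k*sigma) <= 1/k^2 = 1/5^2 = 1/25

1/25


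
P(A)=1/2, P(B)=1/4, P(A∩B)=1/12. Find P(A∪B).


P(A∪B) = P(A) + P(B) - P(A∩B)
= 1/2 + 1/4 - 1/12 = 2/3

2/3


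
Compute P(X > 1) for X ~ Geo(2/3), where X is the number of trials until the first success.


P(X > 1) = P(first 1 trials all fail) = (1-p)^1 = (1/3)^1 = 1/3

1/3


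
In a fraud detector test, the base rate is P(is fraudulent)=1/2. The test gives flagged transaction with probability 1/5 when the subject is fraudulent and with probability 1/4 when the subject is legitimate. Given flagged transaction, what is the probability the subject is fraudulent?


P(A) = P(A|B)P(B) + P(A|B')P(B') = 1/5*1/2 + 1/4*1/2 = 9/40
P(B|A) = P(A|B)P(B)/P(A) = (1/10)/(9/40) = 4/9

4/9


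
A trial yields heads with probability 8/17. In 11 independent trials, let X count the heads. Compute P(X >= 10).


P(X>=10) = P(X=10) + P(X=11)
= 106300440576/34271896307633 + 8589934592/34271896307633
= 114890375168/34271896307633

114890375168/34271896307633


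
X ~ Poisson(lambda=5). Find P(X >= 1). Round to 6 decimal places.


P(X>=1) = 1 - P(X<=0) = 1 - (e^(-5)*5^0/0!)
≈ 1 - 0.0067379470 = 0.9932620530
≈ 0.993262

0.993262


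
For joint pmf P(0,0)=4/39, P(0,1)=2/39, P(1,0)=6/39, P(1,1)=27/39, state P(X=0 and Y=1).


Read from table: P(X=0, Y=1) = 2/39

2/39


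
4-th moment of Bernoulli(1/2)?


For Bernoulli: X in {0,1}
E[X^4] = 0^4*(1-1/2) + 1^4*1/2 = 1/2

1/2


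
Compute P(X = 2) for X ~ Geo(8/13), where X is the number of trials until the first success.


P(X=2) = (1-p)^1 * p = (5/13)^1 * 8/13
= 5/13 * 8/13 = 40/169

40/169


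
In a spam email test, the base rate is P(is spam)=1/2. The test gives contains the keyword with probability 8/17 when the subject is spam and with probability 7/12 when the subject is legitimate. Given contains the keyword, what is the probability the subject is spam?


P(A) = P(A|B)P(B) + P(A|B')P(B') = 8/17*1/2 + 7/12*1/2 = 215/408
P(B|A) = P(A|B)P(B)/P(A) = (4/17)/(215/408) = 96/215

96/215


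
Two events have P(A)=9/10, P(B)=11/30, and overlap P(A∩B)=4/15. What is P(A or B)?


P(A∪B) = P(A) + P(B) - P(A∩B)
= 9/10 + 11/30 - 4/15 = 1

1


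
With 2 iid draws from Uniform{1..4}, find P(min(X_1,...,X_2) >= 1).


P(min >= 1) = P(all X_i >= 1) = (P(X_1 >= 1))^2
= (4/4)^2 = 1^2 = 1

1


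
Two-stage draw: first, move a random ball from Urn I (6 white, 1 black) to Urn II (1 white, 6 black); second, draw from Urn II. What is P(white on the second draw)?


P(transfer white) = 6/7; P(transfer black) = 1/7
If white transferred: Urn II has 2 white of 8, so P(white|white moved) = 1/4
If black transferred: Urn II has 1 white of 8, so P(white|black moved) = 1/8
By total probability: P(white) = 6/7*1/4 + 1/7*1/8 = 13/56

13/56


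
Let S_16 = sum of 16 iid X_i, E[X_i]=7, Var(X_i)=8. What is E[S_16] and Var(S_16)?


E[S_n] = n*mu = 16*7 = 112
Var(S_n) = n*sigma^2 = 16*8 = 128

E[S_16]=112, Var(S_16)=128


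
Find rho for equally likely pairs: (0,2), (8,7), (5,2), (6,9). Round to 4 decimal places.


Cov(X,Y) = 6.2500, Var(X) = 8.6875, Var(Y) = 9.5000
rho = Cov/(sqrt(VarX)*sqrt(VarY)) = 0.6880

0.6880


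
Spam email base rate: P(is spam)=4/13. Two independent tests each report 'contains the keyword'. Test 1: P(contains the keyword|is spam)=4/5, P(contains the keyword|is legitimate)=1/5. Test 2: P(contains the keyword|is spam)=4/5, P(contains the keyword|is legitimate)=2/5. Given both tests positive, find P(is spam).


After test 1: P(+) = 4/5*4/13 + 1/5*9/13 = 5/13
P(B|+) = (16/65)/(5/13) = 16/25
After test 2 (use post1 as new prior): P(+) = 4/5*16/25 + 2/5*9/25 = 82/125
P(B|+,+) = (64/125)/(82/125) = 32/41

32/41


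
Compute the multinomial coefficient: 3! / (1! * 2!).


3! = 6
Denominator: 1!=1 * 2!=2
Coefficient = 6 / 2 = 3

3


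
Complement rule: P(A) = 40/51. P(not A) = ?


P(A') = 1 - P(A) = 1 - 40/51 = 11/51

11/51


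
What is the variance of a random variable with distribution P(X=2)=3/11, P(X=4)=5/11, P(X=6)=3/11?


E[X] = 4, E[X^2] = 200/11
Var(X) = E[X^2] - (E[X])^2 = 200/11 - (4)^2 = 24/11

24/11


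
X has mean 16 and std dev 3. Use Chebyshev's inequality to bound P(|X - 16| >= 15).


k = 15/3 = 5
Chebyshev: P(|X-mu| >= k*sigma) <= 1/k^2 = 1/5^2 = 1/25

1/25


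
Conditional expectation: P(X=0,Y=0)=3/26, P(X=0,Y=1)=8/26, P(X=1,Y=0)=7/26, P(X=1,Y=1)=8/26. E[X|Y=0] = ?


P(Y=0) = 10/26
E[X|Y=0] = (0*3 + 1*7)/10 = 7/10

7/10


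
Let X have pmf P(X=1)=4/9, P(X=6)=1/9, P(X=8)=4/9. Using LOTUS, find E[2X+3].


E[2X+3] = sum(g(x)*P(x))
= 5*4/9 + 15*1/9 + 19*4/9
= 37/3

37/3


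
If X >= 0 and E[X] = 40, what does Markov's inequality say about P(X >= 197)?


Markov: P(X >= a) <= E[X]/a
P(X >= 197) <= 40/197

40/197


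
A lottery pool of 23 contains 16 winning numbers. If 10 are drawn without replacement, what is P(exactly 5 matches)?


P(X=5) = C(16,5)*C(7,5) / C(23,10)
= 4368*21 / 1144066
= 91728/1144066 = 6552/81719

6552/81719


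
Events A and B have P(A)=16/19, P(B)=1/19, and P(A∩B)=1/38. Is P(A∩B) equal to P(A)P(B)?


P(A)*P(B) = 16/19*1/19 = 16/361
P(A∩B) = 1/38 != 16/361, so not independent

No, A and B are not independent


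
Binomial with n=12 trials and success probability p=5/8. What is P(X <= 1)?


P(X<=1) = P(X=0) + P(X=1)
= 531441/68719476736 + 2657205/17179869184
= 11160261/68719476736

11160261/68719476736


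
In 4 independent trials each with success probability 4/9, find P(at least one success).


P(at least one) = 1 - P(none)
P(none) = (1 - 4/9)^4 = (5/9)^4 = 625/6561
P(at least one) = 1 - 625/6561 = 5936/6561

5936/6561


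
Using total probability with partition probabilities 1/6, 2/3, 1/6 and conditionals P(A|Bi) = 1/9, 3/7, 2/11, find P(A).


P(A) = P(A|B1)P(B1) + P(A|B2)P(B2) + P(A|B3)P(B3)
= 1/9*1/6 + 3/7*2/3 + 2/11*1/6
= 1/54 + 2/7 + 1/33 = 1391/4158

1391/4158


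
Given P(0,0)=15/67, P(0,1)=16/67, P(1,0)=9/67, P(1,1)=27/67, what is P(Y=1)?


P(Y=1) = P(0,1)+P(1,1) = 16/67 + 27/67 = 43/67

43/67


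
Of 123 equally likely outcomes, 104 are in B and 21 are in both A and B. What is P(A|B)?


P(A|B) = P(A∩B)/P(B) = (21/123)/(104/123) = 21/104

21/104


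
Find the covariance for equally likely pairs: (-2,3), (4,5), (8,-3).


E[X]=10/3, E[Y]=5/3, E[XY]=-10/3
Cov(X,Y) = E[XY] - E[X]E[Y] = -10/3 - 10/3*5/3 = -80/9

-80/9


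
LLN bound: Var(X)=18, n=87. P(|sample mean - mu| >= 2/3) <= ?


Var(Xbar) = Var(X)/n = 18/87
Chebyshev: P(|Xbar-mu| >= 2/3) <= Var(Xbar)/(2/3)^2 = (6/29)/(4/9) = 27/58

27/58


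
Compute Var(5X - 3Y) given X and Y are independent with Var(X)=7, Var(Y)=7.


Independence => Cov(X,Y)=0
Var(5X - 3Y) = 5^2*Var(X) + (-3)^2*Var(Y)
= 25*7 + 9*7 = 238

238


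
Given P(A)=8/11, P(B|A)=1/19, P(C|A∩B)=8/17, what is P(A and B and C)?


P(A∩B∩C) = P(A) * P(B|A) * P(C|A∩B)
= 8/11 * 1/19 * 8/17
= 8/209 * 8/17 = 64/3553

64/3553


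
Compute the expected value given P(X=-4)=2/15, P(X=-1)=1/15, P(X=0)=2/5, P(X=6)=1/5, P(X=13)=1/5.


E[X] = sum(x * P(x))
= -4*2/15 - 1*1/15 + 0*2/5 + 6*1/5 + 13*1/5
= 16/5

16/5


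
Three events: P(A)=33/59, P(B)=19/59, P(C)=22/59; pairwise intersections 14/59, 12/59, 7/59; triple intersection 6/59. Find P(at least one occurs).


P(A∪B∪C) = P(A)+P(B)+P(C) - P(AB)-P(AC)-P(BC) + P(ABC)
= 33/59+19/59+22/59 - 14/59-12/59-7/59 + 6/59
= 47/59

47/59


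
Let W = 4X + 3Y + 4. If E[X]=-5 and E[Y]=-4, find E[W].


E[4X + 3Y + 4] = 4*E[X] + 3*E[Y] + 4
= (4)*(-5) + (3)*(-4) + (4)
= -20 - 12 + 4 = -28

-28


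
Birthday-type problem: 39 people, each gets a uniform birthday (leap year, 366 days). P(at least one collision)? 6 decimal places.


P(all different) = prod((366-i)/366 for i=0..38) = 0.122510
P(at least one match) = 1 - 0.122510 = 0.877490

0.877490


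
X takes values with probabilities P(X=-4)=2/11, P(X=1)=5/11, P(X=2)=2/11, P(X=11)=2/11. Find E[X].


E[X] = sum(x * P(x))
= -4*2/11 + 1*5/11 + 2*2/11 + 11*2/11
= 23/11

23/11


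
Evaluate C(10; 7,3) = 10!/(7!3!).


10! = 3628800
Denominator: 7!=5040 * 3!=6
Coefficient = 3628800 / 30240 = 120

120


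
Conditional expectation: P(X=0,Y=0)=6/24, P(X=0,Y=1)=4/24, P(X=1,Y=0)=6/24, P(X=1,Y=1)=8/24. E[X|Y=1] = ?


P(Y=1) = 12/24
E[X|Y=1] = (0*4 + 1*8)/12 = 8/12 = 2/3

2/3


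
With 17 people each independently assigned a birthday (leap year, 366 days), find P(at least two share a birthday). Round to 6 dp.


P(all different) = prod((366-i)/366 for i=0..16) = 0.685712
P(at least one match) = 1 - 0.685712 = 0.314288

0.314288


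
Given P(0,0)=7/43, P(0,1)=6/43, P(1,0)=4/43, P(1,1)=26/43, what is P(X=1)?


P(X=1) = P(1,0)+P(1,1) = 4/43 + 26/43 = 30/43

30/43


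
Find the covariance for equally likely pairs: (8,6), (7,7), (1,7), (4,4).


E[X]=5, E[Y]=6, E[XY]=30
Cov(X,Y) = E[XY] - E[X]E[Y] = 30 - 5*6 = 0

0


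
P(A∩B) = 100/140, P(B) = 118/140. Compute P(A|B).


P(A|B) = P(A∩B)/P(B) = (100/140)/(118/140) = 100/118 = 50/59

50/59


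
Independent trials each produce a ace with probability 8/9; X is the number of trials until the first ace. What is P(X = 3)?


P(X=3) = (1-p)^2 * p = (1/9)^2 * 8/9
= 1/81 * 8/9 = 8/729

8/729


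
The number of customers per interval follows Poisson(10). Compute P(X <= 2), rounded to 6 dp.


P(X<=2) = e^(-10)*10^0/0! + e^(-10)*10^1/1! + e^(-10)*10^2/2!
≈ 0.0000453999 + 0.0004539993 + 0.0022699965
= 0.0027693957
≈ 0.002769

0.002769


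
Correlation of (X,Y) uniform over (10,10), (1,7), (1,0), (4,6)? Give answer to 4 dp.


Cov(X,Y) = 9.7500, Var(X) = 13.5000, Var(Y) = 13.1875
rho = Cov/(sqrt(VarX)*sqrt(VarY)) = 0.7307

0.7307


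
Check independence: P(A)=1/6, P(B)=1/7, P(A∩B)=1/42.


P(A)*P(B) = 1/6*1/7 = 1/42
P(A∩B) = 1/42, which equals P(A)P(B), so independent

Yes, A and B are independent


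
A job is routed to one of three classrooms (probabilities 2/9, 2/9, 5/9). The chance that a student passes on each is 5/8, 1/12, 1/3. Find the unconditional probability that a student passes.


P(A) = P(A|B1)P(B1) + P(A|B2)P(B2) + P(A|B3)P(B3)
= 5/8*2/9 + 1/12*2/9 + 1/3*5/9
= 5/36 + 1/54 + 5/27 = 37/108

37/108


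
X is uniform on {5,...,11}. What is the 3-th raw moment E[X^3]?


E[X^3] = (1/7) * sum(x^3 for x=5..11)
= 4256/7 = 608

608


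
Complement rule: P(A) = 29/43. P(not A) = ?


P(A') = 1 - P(A) = 1 - 29/43 = 14/43

14/43


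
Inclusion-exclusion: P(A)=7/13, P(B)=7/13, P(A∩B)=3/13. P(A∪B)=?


P(A∪B) = P(A) + P(B) - P(A∩B)
= 7/13 + 7/13 - 3/13 = 11/13

11/13


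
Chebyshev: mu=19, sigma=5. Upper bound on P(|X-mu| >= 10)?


k = 10/5 = 2
Chebyshev: P(|X-mu| >= k*sigma) <= 1/k^2 = 1/2^2 = 1/4

1/4


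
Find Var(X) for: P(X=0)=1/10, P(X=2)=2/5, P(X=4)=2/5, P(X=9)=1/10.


E[X] = 33/10, E[X^2] = 161/10
Var(X) = E[X^2] - (E[X])^2 = 161/10 - (33/10)^2 = 521/100

521/100


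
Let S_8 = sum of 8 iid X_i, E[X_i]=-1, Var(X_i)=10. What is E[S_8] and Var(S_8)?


E[S_n] = n*mu = 8*-1 = -8
Var(S_n) = n*sigma^2 = 8*10 = 80

E[S_8]=-8, Var(S_8)=80


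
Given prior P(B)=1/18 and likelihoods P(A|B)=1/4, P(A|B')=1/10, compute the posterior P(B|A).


P(A) = P(A|B)P(B) + P(A|B')P(B') = 1/4*1/18 + 1/10*17/18 = 13/120
P(B|A) = P(A|B)P(B)/P(A) = (1/72)/(13/120) = 5/39

5/39


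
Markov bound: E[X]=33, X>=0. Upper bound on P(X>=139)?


Markov: P(X >= a) <= E[X]/a
P(X >= 139) <= 33/139

33/139


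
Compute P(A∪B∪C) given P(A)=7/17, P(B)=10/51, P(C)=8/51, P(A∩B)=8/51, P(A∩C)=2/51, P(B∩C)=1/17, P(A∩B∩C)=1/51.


P(A∪B∪C) = P(A)+P(B)+P(C) - P(AB)-P(AC)-P(BC) + P(ABC)
= 7/17+10/51+8/51 - 8/51-2/51-1/17 + 1/51
= 9/17

9/17


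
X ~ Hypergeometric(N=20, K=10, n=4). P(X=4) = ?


P(X=4) = C(10,4)*C(10,0) / C(20,4)
= 210*1 / 4845
= 210/4845 = 14/323

14/323


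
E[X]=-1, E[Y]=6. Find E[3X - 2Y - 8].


E[3X - 2Y - 8] = 3*E[X] - 2*E[Y] - 8
= (3)*(-1) + (-2)*(6) + (-8)
= -3 - 12 - 8 = -23

-23


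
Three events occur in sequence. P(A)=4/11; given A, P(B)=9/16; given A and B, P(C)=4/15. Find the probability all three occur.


P(A∩B∩C) = P(A) * P(B|A) * P(C|A∩B)
= 4/11 * 9/16 * 4/15
= 9/44 * 4/15 = 3/55

3/55


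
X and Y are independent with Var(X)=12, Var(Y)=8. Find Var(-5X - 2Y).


Independence => Cov(X,Y)=0
Var(-5X - 2Y) = (-5)^2*Var(X) + (-2)^2*Var(Y)
= 25*12 + 4*8 = 332

332


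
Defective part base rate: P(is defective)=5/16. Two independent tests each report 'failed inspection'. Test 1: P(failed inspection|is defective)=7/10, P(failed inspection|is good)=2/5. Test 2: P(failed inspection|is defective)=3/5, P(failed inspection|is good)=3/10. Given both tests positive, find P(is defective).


After test 1: P(+) = 7/10*5/16 + 2/5*11/16 = 79/160
P(B|+) = (7/32)/(79/160) = 35/79
After test 2 (use post1 as new prior): P(+) = 3/5*35/79 + 3/10*44/79 = 171/395
P(B|+,+) = (21/79)/(171/395) = 35/57

35/57


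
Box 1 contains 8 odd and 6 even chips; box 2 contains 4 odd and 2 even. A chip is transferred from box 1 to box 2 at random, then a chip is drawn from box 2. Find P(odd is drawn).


P(transfer odd) = 8/14 = 4/7; P(transfer even) = 3/7
If odd transferred: Urn II has 5 odd of 7, so P(odd|odd moved) = 5/7
If even transferred: Urn II has 4 odd of 7, so P(odd|even moved) = 4/7
By total probability: P(odd) = 4/7*5/7 + 3/7*4/7 = 32/49

32/49


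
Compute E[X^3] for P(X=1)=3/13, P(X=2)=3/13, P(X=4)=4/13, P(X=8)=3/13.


E[X^3] = sum(g(x)*P(x))
= 1*3/13 + 8*3/13 + 64*4/13 + 512*3/13
= 1819/13

1819/13


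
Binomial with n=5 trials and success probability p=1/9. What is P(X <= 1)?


P(X<=1) = P(X=0) + P(X=1)
= 32768/59049 + 20480/59049
= 53248/59049

53248/59049


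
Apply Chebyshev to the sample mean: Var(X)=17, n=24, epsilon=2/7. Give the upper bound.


Var(Xbar) = Var(X)/n = 17/24
Chebyshev: P(|Xbar-mu| >= 2/7) <= Var(Xbar)/(2/7)^2 = (17/24)/(4/49) = 833/96
Bound exceeds 1, so trivial bound: 1

1


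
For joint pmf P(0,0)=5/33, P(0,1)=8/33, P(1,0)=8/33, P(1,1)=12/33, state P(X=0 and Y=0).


Read from table: P(X=0, Y=0) = 5/33

5/33


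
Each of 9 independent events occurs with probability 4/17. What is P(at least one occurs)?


P(at least one) = 1 - P(none)
P(none) = (1 - 4/17)^9 = (13/17)^9 = 10604499373/118587876497
P(at least one) = 1 - 10604499373/118587876497 = 107983377124/118587876497

107983377124/118587876497


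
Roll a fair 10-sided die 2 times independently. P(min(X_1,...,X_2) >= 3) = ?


P(min >= 3) = P(all X_i >= 3) = (P(X_1 >= 3))^2
= (8/10)^2 = (4/5)^2 = 16/25

16/25


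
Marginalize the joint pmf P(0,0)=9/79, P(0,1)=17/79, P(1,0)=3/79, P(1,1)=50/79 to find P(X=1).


P(X=1) = P(1,0)+P(1,1) = 3/79 + 50/79 = 53/79

53/79


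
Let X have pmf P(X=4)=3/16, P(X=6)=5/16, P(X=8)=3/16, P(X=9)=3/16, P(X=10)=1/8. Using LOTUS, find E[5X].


E[5X] = sum(g(x)*P(x))
= 20*3/16 + 30*5/16 + 40*3/16 + 45*3/16 + 50*1/8
= 565/16

565/16


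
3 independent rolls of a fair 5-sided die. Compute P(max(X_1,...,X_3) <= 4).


P(max <= 4) = P(all X_i <= 4) = (P(X_1 <= 4))^3
= (4/5)^3 = 64/125

64/125


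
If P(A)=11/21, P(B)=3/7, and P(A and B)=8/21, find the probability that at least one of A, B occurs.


P(A∪B) = P(A) + P(B) - P(A∩B)
= 11/21 + 3/7 - 8/21 = 4/7

4/7


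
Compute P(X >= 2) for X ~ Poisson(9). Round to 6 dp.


P(X>=2) = 1 - P(X<=1) = 1 - (e^(-9)*9^0/0! + e^(-9)*9^1/1!)
≈ 1 - (0.0001234098 + 0.0011106882)
= 1 - 0.0012340980 = 0.9987659020
≈ 0.998766

0.998766


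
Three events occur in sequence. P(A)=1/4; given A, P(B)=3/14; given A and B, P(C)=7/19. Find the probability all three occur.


P(A∩B∩C) = P(A) * P(B|A) * P(C|A∩B)
= 1/4 * 3/14 * 7/19
= 3/56 * 7/19 = 3/152

3/152


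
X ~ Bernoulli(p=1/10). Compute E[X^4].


For Bernoulli: X in {0,1}
E[X^4] = 0^4*(1-1/10) + 1^4*1/10 = 1/10

1/10


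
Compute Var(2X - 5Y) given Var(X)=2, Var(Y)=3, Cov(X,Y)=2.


Var(2X - 5Y) = 2^2*Var(X) + (-5)^2*Var(Y) + 2*2*(-5)*Cov(X,Y)
= 4*2 + 25*3 - 20*2
= 8 + 75 - 40 = 43

43


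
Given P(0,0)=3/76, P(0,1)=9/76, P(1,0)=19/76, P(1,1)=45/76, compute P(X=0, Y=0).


Read from table: P(X=0, Y=0) = 3/76

3/76


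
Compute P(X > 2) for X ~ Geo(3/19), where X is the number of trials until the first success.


P(X > 2) = P(first 2 trials all fail) = (1-p)^2 = (16/19)^2 = 256/361

256/361


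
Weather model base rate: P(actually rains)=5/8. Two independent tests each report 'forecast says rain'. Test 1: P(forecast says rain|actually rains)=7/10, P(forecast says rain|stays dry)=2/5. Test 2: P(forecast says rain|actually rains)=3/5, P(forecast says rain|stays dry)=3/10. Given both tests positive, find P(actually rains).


After test 1: P(+) = 7/10*5/8 + 2/5*3/8 = 47/80
P(B|+) = (7/16)/(47/80) = 35/47
After test 2 (use post1 as new prior): P(+) = 3/5*35/47 + 3/10*12/47 = 123/235
P(B|+,+) = (21/47)/(123/235) = 35/41

35/41


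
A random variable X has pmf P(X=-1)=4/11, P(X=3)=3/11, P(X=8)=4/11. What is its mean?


E[X] = sum(x * P(x))
= -1*4/11 + 3*3/11 + 8*4/11
= 37/11

37/11


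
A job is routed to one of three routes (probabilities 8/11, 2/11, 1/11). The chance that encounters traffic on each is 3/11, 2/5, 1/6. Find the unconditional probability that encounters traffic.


P(A) = P(A|B1)P(B1) + P(A|B2)P(B2) + P(A|B3)P(B3)
= 3/11*8/11 + 2/5*2/11 + 1/6*1/11
= 24/121 + 4/55 + 1/66 = 1039/3630

1039/3630


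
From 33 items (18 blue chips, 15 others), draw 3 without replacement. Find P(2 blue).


P(X=2) = C(18,2)*C(15,1) / C(33,3)
= 153*15 / 5456
= 2295/5456

2295/5456


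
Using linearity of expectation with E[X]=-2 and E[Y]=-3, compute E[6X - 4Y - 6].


E[6X - 4Y - 6] = 6*E[X] - 4*E[Y] - 6
= (6)*(-2) + (-4)*(-3) + (-6)
= -12 + 12 - 6 = -6

-6


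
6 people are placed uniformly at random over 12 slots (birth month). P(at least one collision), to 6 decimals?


P(all different) = prod((12-i)/12 for i=0..5) = 0.222801
P(at least one match) = 1 - 0.222801 = 0.777199

0.777199


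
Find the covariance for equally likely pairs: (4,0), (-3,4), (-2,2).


E[X]=-1/3, E[Y]=2, E[XY]=-16/3
Cov(X,Y) = E[XY] - E[X]E[Y] = -16/3 + 1/3*2 = -14/3

-14/3


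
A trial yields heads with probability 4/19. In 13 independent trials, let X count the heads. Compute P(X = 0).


P(X=0) = C(13,0) * p^0 * (1-p)^13
= 1 * 1 * 1946195068359375/42052983462257059
= 1946195068359375/42052983462257059

1946195068359375/42052983462257059


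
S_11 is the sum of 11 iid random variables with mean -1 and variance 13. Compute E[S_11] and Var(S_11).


E[S_n] = n*mu = 11*-1 = -11
Var(S_n) = n*sigma^2 = 11*13 = 143

E[S_11]=-11, Var(S_11)=143


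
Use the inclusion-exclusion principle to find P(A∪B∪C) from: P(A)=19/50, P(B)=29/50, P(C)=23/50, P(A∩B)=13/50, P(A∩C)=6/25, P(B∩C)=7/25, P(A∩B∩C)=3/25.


P(A∪B∪C) = P(A)+P(B)+P(C) - P(AB)-P(AC)-P(BC) + P(ABC)
= 19/50+29/50+23/50 - 13/50-6/25-7/25 + 3/25
= 19/25

19/25


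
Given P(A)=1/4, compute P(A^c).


P(A') = 1 - P(A) = 1 - 1/4 = 3/4

3/4


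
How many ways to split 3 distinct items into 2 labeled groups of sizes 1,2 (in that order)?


3! = 6
Denominator: 1!=1 * 2!=2
Coefficient = 6 / 2 = 3

3


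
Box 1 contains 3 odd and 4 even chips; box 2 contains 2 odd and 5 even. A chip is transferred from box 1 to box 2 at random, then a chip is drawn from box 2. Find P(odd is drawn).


P(transfer odd) = 3/7; P(transfer even) = 4/7
If odd transferred: Urn II has 3 odd of 8, so P(odd|odd moved) = 3/8
If even transferred: Urn II has 2 odd of 8, so P(odd|even moved) = 1/4
By total probability: P(odd) = 3/7*3/8 + 4/7*1/4 = 17/56

17/56


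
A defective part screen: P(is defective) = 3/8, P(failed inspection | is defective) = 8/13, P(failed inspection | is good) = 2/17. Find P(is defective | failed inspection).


P(A) = P(A|B)P(B) + P(A|B')P(B') = 8/13*3/8 + 2/17*5/8 = 269/884
P(B|A) = P(A|B)P(B)/P(A) = (3/13)/(269/884) = 204/269

204/269


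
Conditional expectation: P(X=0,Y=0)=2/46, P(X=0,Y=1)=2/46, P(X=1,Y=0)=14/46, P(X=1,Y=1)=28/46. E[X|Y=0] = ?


P(Y=0) = 16/46
E[X|Y=0] = (0*2 + 1*14)/16 = 14/16 = 7/8

7/8


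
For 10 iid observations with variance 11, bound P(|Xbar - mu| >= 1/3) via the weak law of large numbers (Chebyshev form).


Var(Xbar) = Var(X)/n = 11/10
Chebyshev: P(|Xbar-mu| >= 1/3) <= Var(Xbar)/(1/3)^2 = (11/10)/(1/9) = 99/10
Bound exceeds 1, so trivial bound: 1

1


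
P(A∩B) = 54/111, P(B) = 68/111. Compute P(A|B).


P(A|B) = P(A∩B)/P(B) = (54/111)/(68/111) = 54/68 = 27/34

27/34


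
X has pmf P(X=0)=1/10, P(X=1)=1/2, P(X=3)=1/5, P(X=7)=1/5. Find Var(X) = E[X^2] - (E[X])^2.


E[X] = 5/2, E[X^2] = 121/10
Var(X) = E[X^2] - (E[X])^2 = 121/10 - (5/2)^2 = 117/20

117/20


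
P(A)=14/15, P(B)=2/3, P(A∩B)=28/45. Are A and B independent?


P(A)*P(B) = 14/15*2/3 = 28/45
P(A∩B) = 28/45, which equals P(A)P(B), so independent

Yes, A and B are independent


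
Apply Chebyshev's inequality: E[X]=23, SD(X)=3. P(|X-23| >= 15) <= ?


k = 15/3 = 5
Chebyshev: P(|X-mu| >= k*sigma) <= 1/k^2 = 1/5^2 = 1/25

1/25


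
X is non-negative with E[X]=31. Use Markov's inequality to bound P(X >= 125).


Markov: P(X >= a) <= E[X]/a
P(X >= 125) <= 31/125

31/125


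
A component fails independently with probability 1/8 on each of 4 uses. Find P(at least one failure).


P(at least one) = 1 - P(none)
P(none) = (1 - 1/8)^4 = (7/8)^4 = 2401/4096
P(at least one) = 1 - 2401/4096 = 1695/4096

1695/4096


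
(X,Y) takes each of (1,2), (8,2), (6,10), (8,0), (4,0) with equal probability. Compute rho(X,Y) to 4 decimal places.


Cov(X,Y) = 0.4800, Var(X) = 7.0400, Var(Y) = 13.7600
rho = Cov/(sqrt(VarX)*sqrt(VarY)) = 0.0488

0.0488


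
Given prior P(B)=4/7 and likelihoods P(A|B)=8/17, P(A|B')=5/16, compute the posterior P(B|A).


P(A) = P(A|B)P(B) + P(A|B')P(B') = 8/17*4/7 + 5/16*3/7 = 767/1904
P(B|A) = P(A|B)P(B)/P(A) = (32/119)/(767/1904) = 512/767

512/767


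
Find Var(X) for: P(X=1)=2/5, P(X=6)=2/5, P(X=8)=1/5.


E[X] = 22/5, E[X^2] = 138/5
Var(X) = E[X^2] - (E[X])^2 = 138/5 - (22/5)^2 = 206/25

206/25


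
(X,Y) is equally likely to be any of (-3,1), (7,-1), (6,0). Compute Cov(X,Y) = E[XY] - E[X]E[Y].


E[X]=10/3, E[Y]=0, E[XY]=-10/3
Cov(X,Y) = E[XY] - E[X]E[Y] = -10/3 - 10/3*0 = -10/3

-10/3


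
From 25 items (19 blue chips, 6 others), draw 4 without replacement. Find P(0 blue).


P(X=0) = C(19,0)*C(6,4) / C(25,4)
= 1*15 / 12650
= 15/12650 = 3/2530

3/2530


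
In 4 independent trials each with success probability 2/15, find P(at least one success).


P(at least one) = 1 - P(none)
P(none) = (1 - 2/15)^4 = (13/15)^4 = 28561/50625
P(at least one) = 1 - 28561/50625 = 22064/50625

22064/50625


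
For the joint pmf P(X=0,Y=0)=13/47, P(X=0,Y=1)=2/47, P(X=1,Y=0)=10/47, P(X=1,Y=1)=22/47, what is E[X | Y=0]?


P(Y=0) = 23/47
E[X|Y=0] = (0*13 + 1*10)/23 = 10/23

10/23


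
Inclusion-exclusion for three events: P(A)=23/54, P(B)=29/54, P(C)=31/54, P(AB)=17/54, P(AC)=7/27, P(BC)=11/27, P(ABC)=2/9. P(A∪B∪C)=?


P(A∪B∪C) = P(A)+P(B)+P(C) - P(AB)-P(AC)-P(BC) + P(ABC)
= 23/54+29/54+31/54 - 17/54-7/27-11/27 + 2/9
= 7/9

7/9


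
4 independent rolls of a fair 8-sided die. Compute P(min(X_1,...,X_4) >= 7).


P(min >= 7) = P(all X_i >= 7) = (P(X_1 >= 7))^4
= (2/8)^4 = (1/4)^4 = 1/256

1/256


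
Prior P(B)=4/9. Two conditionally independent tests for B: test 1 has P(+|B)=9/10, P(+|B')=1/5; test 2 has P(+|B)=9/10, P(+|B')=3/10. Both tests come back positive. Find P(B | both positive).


After test 1: P(+) = 9/10*4/9 + 1/5*5/9 = 23/45
P(B|+) = (2/5)/(23/45) = 18/23
After test 2 (use post1 as new prior): P(+) = 9/10*18/23 + 3/10*5/23 = 177/230
P(B|+,+) = (81/115)/(177/230) = 54/59

54/59


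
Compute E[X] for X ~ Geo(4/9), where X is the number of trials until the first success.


For geometric (trials until first success), E[X] = 1/p = 1/(4/9) = 9/4

9/4


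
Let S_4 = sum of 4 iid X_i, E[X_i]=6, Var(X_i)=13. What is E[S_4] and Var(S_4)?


E[S_n] = n*mu = 4*6 = 24
Var(S_n) = n*sigma^2 = 4*13 = 52

E[S_4]=24, Var(S_4)=52


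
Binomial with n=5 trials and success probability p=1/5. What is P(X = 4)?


P(X=4) = C(5,4) * p^4 * (1-p)^1
= 5 * 1/625 * 4/5
= 4/625

4/625


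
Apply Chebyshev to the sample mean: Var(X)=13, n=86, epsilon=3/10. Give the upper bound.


Var(Xbar) = Var(X)/n = 13/86
Chebyshev: P(|Xbar-mu| >= 3/10) <= Var(Xbar)/(3/10)^2 = (13/86)/(9/100) = 650/387
Bound exceeds 1, so trivial bound: 1

1


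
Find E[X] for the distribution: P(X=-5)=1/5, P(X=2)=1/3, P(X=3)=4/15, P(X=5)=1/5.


E[X] = sum(x * P(x))
= -5*1/5 + 2*1/3 + 3*4/15 + 5*1/5
= 22/15

22/15


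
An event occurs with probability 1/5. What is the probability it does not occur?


P(A') = 1 - P(A) = 1 - 1/5 = 4/5

4/5


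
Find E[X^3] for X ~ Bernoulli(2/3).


For Bernoulli: X in {0,1}
E[X^3] = 0^3*(1-2/3) + 1^3*2/3 = 2/3

2/3


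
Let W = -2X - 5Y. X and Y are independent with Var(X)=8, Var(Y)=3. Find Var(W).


Independence => Cov(X,Y)=0
Var(-2X - 5Y) = (-2)^2*Var(X) + (-5)^2*Var(Y)
= 4*8 + 25*3 = 107

107


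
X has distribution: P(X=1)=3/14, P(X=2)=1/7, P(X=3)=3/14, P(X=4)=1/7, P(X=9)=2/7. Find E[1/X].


E[1/X] = sum(g(x)*P(x))
= 1*3/14 + 1/2*1/7 + 1/3*3/14 + 1/4*1/7 + 1/9*2/7
= 107/252

107/252


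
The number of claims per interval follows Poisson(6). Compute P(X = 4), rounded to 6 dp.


P(X=4) = e^(-6) * 6^4 / 4!
≈ 0.002478752177 * 1296 / 24
≈ 0.133853

0.133853


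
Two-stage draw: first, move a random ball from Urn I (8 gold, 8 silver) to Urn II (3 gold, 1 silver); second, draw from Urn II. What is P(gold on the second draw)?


P(transfer gold) = 8/16 = 1/2; P(transfer silver) = 1/2
If gold transferred: Urn II has 4 gold of 5, so P(gold|gold moved) = 4/5
If silver transferred: Urn II has 3 gold of 5, so P(gold|silver moved) = 3/5
By total probability: P(gold) = 1/2*4/5 + 1/2*3/5 = 7/10

7/10


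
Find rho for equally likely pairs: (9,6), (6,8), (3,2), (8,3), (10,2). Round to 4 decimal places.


Cov(X,Y) = 0.1600, Var(X) = 6.1600, Var(Y) = 5.7600
rho = Cov/(sqrt(VarX)*sqrt(VarY)) = 0.0269

0.0269


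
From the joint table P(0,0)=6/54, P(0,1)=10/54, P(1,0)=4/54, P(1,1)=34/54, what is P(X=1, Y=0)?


Read from table: P(X=1, Y=0) = 4/54 = 2/27

2/27


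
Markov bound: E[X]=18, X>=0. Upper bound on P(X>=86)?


Markov: P(X >= a) <= E[X]/a
P(X >= 86) <= 18/86 = 9/43

9/43


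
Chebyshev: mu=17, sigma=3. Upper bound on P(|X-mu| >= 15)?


k = 15/3 = 5
Chebyshev: P(|X-mu| >= k*sigma) <= 1/k^2 = 1/5^2 = 1/25

1/25


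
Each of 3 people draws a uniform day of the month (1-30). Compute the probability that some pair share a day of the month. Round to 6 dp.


P(all different) = prod((30-i)/30 for i=0..2) = 0.902222
P(at least one match) = 1 - 0.902222 = 0.097778

0.097778


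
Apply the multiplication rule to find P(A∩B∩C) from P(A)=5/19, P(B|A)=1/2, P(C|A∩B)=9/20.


P(A∩B∩C) = P(A) * P(B|A) * P(C|A∩B)
= 5/19 * 1/2 * 9/20
= 5/38 * 9/20 = 9/152

9/152


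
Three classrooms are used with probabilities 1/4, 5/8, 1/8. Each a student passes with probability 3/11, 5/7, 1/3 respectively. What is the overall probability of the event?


P(A) = P(A|B1)P(B1) + P(A|B2)P(B2) + P(A|B3)P(B3)
= 3/11*1/4 + 5/7*5/8 + 1/3*1/8
= 3/44 + 25/56 + 1/24 = 257/462

257/462


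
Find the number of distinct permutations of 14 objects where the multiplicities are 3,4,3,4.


14! = 87178291200
Denominator: 3!=6 * 4!=24 * 3!=6 * 4!=24
Coefficient = 87178291200 / 20736 = 4204200

4204200


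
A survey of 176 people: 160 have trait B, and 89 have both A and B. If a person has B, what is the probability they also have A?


P(A|B) = P(A∩B)/P(B) = (89/176)/(160/176) = 89/160

89/160


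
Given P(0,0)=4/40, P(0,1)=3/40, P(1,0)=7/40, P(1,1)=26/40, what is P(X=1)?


P(X=1) = P(1,0)+P(1,1) = 7/40 + 26/40 = 33/40

33/40


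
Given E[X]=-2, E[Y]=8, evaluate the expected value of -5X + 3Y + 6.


E[-5X + 3Y + 6] = -5*E[X] + 3*E[Y] + 6
= (-5)*(-2) + (3)*(8) + (6)
= 10 + 24 + 6 = 40

40


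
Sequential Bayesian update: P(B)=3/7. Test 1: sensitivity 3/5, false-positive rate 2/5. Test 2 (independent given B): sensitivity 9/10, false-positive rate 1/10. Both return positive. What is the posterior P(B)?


After test 1: P(+) = 3/5*3/7 + 2/5*4/7 = 17/35
P(B|+) = (9/35)/(17/35) = 9/17
After test 2 (use post1 as new prior): P(+) = 9/10*9/17 + 1/10*8/17 = 89/170
P(B|+,+) = (81/170)/(89/170) = 81/89

81/89
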